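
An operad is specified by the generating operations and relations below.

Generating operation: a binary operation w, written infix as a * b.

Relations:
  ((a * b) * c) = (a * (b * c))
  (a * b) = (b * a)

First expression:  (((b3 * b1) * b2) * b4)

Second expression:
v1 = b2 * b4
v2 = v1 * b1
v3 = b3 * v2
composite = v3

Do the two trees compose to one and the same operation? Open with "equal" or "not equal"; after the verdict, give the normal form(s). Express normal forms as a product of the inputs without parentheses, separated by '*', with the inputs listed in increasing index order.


The first expression reduces to b1 * b2 * b3 * b4
The second expression reduces to b1 * b2 * b3 * b4
The normal forms match — equal.

equal: each reduces to b1 * b2 * b3 * b4


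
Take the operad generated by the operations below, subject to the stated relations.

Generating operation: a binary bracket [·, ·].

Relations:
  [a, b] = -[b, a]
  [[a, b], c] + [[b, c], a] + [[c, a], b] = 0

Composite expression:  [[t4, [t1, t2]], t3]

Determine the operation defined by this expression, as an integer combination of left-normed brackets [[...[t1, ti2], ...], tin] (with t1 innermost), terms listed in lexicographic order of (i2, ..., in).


Antisymmetry and Jacobi reduce to t1-anchored left-normed brackets.
Composite bracket: [[t4, [t1, t2]], t3]
The bracket unfolds into 8 signed words via [a, b] = ab - ba (2^3 = 8).
Only words starting with t1 matter:
  the word t1t2t4t3 carries sign -1 and contributes -[[[t1, t2], t4], t3]

-[[[t1, t2], t4], t3]


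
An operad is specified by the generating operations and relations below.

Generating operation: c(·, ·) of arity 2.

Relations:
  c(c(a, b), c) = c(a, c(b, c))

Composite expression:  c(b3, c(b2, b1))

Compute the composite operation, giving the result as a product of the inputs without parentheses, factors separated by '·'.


b3 · b2 · b1

Associativity of c dissolves the nesting; only the b-input order survives.
c(b2, b1) linearizes to b2 · b1
c(b3, c(b2, b1)) linearizes to b3 · b2 · b1


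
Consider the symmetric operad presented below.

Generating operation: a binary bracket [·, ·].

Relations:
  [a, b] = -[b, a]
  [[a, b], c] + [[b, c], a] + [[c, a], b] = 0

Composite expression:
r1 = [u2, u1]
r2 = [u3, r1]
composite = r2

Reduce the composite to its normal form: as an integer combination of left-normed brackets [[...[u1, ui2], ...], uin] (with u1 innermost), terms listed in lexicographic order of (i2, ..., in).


[[u1, u2], u3]


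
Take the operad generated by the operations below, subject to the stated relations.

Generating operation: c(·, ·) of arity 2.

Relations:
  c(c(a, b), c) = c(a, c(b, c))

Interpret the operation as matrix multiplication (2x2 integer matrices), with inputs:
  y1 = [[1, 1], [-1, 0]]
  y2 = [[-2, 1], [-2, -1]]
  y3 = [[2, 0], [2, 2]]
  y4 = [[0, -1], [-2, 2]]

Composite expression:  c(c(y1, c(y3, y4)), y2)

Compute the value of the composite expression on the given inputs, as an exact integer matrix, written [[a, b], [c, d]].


c(y3, y4) = [[0, -2], [-4, 2]]
c(y1, c(y3, y4)) = [[-4, 0], [0, 2]]
c(c(y1, c(y3, y4)), y2) = [[8, -4], [-4, -2]]

[[8, -4], [-4, -2]]


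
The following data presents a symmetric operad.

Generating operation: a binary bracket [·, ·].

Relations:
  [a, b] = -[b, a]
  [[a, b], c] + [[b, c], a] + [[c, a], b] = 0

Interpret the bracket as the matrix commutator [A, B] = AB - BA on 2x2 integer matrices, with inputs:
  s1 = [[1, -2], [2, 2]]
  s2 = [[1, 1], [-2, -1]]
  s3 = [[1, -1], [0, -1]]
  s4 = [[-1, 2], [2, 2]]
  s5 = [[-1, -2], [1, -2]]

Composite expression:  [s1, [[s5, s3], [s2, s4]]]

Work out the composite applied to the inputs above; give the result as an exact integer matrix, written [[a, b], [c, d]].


[[4, -10], [-12, -4]]


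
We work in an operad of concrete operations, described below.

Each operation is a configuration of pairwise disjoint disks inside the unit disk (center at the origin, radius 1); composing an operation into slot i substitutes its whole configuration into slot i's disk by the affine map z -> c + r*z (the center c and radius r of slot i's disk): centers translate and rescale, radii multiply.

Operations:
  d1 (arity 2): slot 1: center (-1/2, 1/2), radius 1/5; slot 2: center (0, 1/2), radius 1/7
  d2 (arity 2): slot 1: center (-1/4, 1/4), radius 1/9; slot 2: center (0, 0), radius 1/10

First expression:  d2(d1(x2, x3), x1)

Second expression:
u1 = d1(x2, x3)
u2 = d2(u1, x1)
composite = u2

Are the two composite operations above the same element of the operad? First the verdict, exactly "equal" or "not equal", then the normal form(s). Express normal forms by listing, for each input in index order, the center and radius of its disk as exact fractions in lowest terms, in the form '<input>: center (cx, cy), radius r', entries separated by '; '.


equal: each reduces to x1: center (0, 0), radius 1/10; x2: center (-11/36, 11/36), radius 1/45; x3: center (-1/4, 11/36), radius 1/63

In normal form, the first expression is x1: center (0, 0), radius 1/10; x2: center (-11/36, 11/36), radius 1/45; x3: center (-1/4, 11/36), radius 1/63
In normal form, the second expression is x1: center (0, 0), radius 1/10; x2: center (-11/36, 11/36), radius 1/45; x3: center (-1/4, 11/36), radius 1/63
Identical normal forms: equal.


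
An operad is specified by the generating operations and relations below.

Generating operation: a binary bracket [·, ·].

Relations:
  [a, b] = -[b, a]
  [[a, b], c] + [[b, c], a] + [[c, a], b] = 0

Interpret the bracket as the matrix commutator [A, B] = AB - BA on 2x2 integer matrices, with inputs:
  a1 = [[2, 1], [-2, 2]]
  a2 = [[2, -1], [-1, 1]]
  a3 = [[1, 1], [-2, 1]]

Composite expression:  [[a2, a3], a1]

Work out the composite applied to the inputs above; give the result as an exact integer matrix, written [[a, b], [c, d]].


[[-4, 6], [12, 4]]

[a2, a3] = [[3, 1], [2, -3]]
[[a2, a3], a1] = [[-4, 6], [12, 4]]


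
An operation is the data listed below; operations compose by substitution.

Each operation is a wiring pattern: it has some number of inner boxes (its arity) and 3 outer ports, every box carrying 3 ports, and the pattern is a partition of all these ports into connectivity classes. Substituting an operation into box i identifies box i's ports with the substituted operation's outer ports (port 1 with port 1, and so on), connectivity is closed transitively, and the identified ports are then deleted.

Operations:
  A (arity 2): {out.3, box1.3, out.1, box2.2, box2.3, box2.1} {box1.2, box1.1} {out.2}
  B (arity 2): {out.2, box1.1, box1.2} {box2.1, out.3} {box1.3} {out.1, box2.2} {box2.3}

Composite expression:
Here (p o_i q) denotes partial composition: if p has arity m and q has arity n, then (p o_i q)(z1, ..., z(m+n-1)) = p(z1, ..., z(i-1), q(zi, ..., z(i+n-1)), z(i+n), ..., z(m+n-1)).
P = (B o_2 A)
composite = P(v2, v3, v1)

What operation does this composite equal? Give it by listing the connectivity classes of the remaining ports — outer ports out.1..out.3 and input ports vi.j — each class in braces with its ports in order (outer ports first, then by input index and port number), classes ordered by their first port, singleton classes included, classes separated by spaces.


Connectivity passes through glued B-boundaries; trace each wire chain.
after A, the pattern on (v3, v1) reads {out.1, out.3, v1.1, v1.2, v1.3, v3.3} {out.2} {v3.1, v3.2} (out.j = its outer ports)
after B, the pattern on (v2, v3, v1) reads {out.1} {out.2, v2.1, v2.2} {out.3, v1.1, v1.2, v1.3, v3.3} {v2.3} {v3.1, v3.2} (out.j = its outer ports)

{out.1} {out.2, v2.1, v2.2} {out.3, v1.1, v1.2, v1.3, v3.3} {v2.3} {v3.1, v3.2}


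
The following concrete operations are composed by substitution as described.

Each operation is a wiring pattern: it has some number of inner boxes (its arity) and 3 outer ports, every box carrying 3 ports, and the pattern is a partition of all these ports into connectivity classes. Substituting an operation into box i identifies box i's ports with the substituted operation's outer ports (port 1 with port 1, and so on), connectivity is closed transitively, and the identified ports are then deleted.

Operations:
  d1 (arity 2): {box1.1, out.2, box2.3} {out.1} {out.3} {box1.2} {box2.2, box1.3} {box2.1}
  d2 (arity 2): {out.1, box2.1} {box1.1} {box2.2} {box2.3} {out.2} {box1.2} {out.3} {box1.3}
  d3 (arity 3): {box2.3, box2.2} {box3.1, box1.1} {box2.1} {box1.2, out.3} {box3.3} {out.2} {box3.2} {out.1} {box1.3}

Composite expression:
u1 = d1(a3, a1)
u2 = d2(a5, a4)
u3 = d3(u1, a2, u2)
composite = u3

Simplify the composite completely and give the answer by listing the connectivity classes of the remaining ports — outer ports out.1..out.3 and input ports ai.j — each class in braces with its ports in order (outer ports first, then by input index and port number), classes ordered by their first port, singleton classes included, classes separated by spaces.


After gluing at d3, chains via deleted ports link the a-ports.
stage d1: inputs (a3, a1), connectivity {out.1} {out.2, a1.3, a3.1} {out.3} {a1.1} {a1.2, a3.3} {a3.2}, out.j its boundary
stage d2: inputs (a5, a4), connectivity {out.1, a4.1} {out.2} {out.3} {a4.2} {a4.3} {a5.1} {a5.2} {a5.3}, out.j its boundary
stage d3: inputs (a3, a1, a2, a5, a4), connectivity {out.1} {out.2} {out.3, a1.3, a3.1} {a1.1} {a1.2, a3.3} {a2.1} {a2.2, a2.3} {a3.2} {a4.1} {a4.2} {a4.3} {a5.1} {a5.2} {a5.3}, out.j its boundary

{out.1} {out.2} {out.3, a1.3, a3.1} {a1.1} {a1.2, a3.3} {a2.1} {a2.2, a2.3} {a3.2} {a4.1} {a4.2} {a4.3} {a5.1} {a5.2} {a5.3}


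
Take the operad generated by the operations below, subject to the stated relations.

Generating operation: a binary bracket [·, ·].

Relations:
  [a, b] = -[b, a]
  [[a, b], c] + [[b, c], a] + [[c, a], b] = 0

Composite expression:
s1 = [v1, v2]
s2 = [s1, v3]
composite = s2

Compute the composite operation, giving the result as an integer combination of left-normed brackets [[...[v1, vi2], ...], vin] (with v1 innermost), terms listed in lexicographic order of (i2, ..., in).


[[v1, v2], v3]

Left-normed coefficients sit on the v1-initial expansion words.
Composite bracket: [[v1, v2], v3]
Expanding via [a, b] = ab - ba: 4 signed words (2^2 = 4).
Collect the words opening with v1:
  word v1v2v3 has sign +1, contributing +[[v1, v2], v3]


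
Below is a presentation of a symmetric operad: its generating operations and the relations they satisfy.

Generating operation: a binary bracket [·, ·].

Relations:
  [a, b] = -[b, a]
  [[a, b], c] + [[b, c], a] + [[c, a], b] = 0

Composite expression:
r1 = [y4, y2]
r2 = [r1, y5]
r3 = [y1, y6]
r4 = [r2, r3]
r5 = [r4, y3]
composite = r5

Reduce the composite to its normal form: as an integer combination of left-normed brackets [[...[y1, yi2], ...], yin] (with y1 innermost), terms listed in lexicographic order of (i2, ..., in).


[[[[[y1, y6], y2], y4], y5], y3] - [[[[[y1, y6], y4], y2], y5], y3] - [[[[[y1, y6], y5], y2], y4], y3] + [[[[[y1, y6], y5], y4], y2], y3]

Skip Jacobi rewriting: expand, keep y1-initial words, read off terms.
Composite bracket: [[[[y4, y2], y5], [y1, y6]], y3]
Applying ab - ba throughout gives 32 signed words (2^5 = 32).
Only words starting with y1 matter:
  from y1y6y2y4y5y3, sign +1: term +[[[[[y1, y6], y2], y4], y5], y3]
  from y1y6y4y2y5y3, sign -1: term -[[[[[y1, y6], y4], y2], y5], y3]
  from y1y6y5y2y4y3, sign -1: term -[[[[[y1, y6], y5], y2], y4], y3]
  from y1y6y5y4y2y3, sign +1: term +[[[[[y1, y6], y5], y4], y2], y3]


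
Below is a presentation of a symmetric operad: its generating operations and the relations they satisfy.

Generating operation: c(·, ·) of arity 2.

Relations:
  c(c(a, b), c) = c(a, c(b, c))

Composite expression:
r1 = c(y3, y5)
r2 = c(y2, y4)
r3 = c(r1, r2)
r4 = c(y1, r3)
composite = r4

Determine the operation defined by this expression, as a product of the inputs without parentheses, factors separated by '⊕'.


y1 ⊕ y3 ⊕ y5 ⊕ y2 ⊕ y4

Associativity of c dissolves the nesting; only the y-input order survives.
c(y3, y5) flattens to y3 ⊕ y5
c(y2, y4) flattens to y2 ⊕ y4
c(c(y3, y5), c(y2, y4)) flattens to y3 ⊕ y5 ⊕ y2 ⊕ y4
c(y1, c(c(y3, y5), c(y2, y4))) flattens to y1 ⊕ y3 ⊕ y5 ⊕ y2 ⊕ y4


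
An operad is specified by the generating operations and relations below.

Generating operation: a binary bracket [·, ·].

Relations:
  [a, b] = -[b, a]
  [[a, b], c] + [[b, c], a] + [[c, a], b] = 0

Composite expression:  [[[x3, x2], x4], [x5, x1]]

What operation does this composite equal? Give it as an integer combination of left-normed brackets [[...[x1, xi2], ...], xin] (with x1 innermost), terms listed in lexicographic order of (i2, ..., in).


-[[[[x1, x5], x2], x3], x4] + [[[[x1, x5], x3], x2], x4] + [[[[x1, x5], x4], x2], x3] - [[[[x1, x5], x4], x3], x2]

A multilinear Lie element is pinned by x1-initial words (x1 innermost).
Composite bracket: [[[x3, x2], x4], [x5, x1]]
Full expansion: 16 signed words from ab - ba (2^4 = 16).
Words beginning with x1 determine it all:
  x1x5x2x3x4 appears with sign -1, giving the term -[[[[x1, x5], x2], x3], x4]
  x1x5x3x2x4 appears with sign +1, giving the term +[[[[x1, x5], x3], x2], x4]
  x1x5x4x2x3 appears with sign +1, giving the term +[[[[x1, x5], x4], x2], x3]
  x1x5x4x3x2 appears with sign -1, giving the term -[[[[x1, x5], x4], x3], x2]


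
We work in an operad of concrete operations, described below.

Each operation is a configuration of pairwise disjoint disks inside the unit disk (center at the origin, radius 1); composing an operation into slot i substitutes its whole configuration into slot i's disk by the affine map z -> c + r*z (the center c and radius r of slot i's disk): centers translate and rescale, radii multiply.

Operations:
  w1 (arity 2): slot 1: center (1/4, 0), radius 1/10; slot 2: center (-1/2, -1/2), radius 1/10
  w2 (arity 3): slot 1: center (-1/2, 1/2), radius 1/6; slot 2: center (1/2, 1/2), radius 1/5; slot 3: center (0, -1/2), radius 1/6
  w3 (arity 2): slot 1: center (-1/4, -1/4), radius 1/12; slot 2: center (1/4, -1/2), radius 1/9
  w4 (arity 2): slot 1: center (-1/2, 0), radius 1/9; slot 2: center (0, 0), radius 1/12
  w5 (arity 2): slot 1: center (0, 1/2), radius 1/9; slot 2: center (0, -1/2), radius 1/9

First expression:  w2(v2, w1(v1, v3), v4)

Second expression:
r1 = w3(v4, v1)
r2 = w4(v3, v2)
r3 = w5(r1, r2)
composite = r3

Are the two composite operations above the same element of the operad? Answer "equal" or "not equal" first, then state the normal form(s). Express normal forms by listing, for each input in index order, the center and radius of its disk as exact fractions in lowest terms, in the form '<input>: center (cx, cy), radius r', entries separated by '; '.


Normal form of the first expression: v1: center (11/20, 1/2), radius 1/50; v2: center (-1/2, 1/2), radius 1/6; v3: center (2/5, 2/5), radius 1/50; v4: center (0, -1/2), radius 1/6
Normal form of the second expression: v1: center (1/36, 4/9), radius 1/81; v2: center (0, -1/2), radius 1/108; v3: center (-1/18, -1/2), radius 1/81; v4: center (-1/36, 17/36), radius 1/108
Different reductions; not equal.

not equal: they reduce to v1: center (11/20, 1/2), radius 1/50; v2: center (-1/2, 1/2), radius 1/6; v3: center (2/5, 2/5), radius 1/50; v4: center (0, -1/2), radius 1/6 and v1: center (1/36, 4/9), radius 1/81; v2: center (0, -1/2), radius 1/108; v3: center (-1/18, -1/2), radius 1/81; v4: center (-1/36, 17/36), radius 1/108


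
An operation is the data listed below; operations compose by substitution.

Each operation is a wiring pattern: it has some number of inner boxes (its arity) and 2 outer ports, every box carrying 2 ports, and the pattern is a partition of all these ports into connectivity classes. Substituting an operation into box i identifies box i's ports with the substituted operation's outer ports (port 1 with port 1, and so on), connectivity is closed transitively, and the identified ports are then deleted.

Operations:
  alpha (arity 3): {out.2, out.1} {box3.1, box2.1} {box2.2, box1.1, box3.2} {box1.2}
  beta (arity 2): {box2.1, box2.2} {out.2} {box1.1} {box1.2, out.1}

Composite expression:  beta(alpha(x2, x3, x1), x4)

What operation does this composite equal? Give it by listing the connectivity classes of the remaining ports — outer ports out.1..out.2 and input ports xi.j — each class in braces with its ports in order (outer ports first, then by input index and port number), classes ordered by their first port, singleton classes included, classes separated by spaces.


Treat the ports identified at beta as solder joints: merge, then drop.
alpha over (x2, x3, x1) gives {out.1, out.2} {x1.1, x3.1} {x1.2, x2.1, x3.2} {x2.2}, out.j being that stage's outer ports
beta over (x2, x3, x1, x4) gives {out.1} {out.2} {x1.1, x3.1} {x1.2, x2.1, x3.2} {x2.2} {x4.1, x4.2}, out.j being that stage's outer ports

{out.1} {out.2} {x1.1, x3.1} {x1.2, x2.1, x3.2} {x2.2} {x4.1, x4.2}


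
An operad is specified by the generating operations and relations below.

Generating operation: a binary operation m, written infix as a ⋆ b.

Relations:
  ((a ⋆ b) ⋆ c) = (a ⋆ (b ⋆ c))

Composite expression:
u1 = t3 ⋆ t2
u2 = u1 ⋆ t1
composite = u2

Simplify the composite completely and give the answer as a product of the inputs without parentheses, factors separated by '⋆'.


t3 ⋆ t2 ⋆ t1

All parenthesizations of m agree; list the t-inputs left to right.
(t3 ⋆ t2) flattens to t3 ⋆ t2
((t3 ⋆ t2) ⋆ t1) flattens to t3 ⋆ t2 ⋆ t1


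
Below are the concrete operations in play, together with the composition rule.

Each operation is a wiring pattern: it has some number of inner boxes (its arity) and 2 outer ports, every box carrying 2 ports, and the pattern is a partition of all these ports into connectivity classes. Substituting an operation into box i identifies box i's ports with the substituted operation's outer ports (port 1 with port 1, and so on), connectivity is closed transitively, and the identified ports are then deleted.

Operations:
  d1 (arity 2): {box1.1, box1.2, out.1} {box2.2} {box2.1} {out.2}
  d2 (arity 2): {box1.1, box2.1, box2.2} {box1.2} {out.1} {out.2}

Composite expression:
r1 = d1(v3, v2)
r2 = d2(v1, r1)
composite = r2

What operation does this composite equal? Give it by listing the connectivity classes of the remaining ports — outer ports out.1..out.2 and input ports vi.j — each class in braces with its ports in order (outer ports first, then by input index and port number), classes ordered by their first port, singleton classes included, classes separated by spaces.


{out.1} {out.2} {v1.1, v3.1, v3.2} {v1.2} {v2.1} {v2.2}

Treat the ports identified at d2 as solder joints: merge, then drop.
composing d1 on (v3, v2), with out.j its own outer ports: {out.1, v3.1, v3.2} {out.2} {v2.1} {v2.2}
composing d2 on (v1, v3, v2), with out.j its own outer ports: {out.1} {out.2} {v1.1, v3.1, v3.2} {v1.2} {v2.1} {v2.2}


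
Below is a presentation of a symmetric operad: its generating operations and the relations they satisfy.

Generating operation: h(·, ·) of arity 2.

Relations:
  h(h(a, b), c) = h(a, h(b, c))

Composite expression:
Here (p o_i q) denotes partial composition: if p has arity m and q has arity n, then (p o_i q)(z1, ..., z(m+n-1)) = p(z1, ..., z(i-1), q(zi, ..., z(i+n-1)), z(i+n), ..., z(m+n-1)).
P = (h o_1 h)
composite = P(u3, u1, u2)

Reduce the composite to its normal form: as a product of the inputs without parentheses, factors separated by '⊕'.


u3 ⊕ u1 ⊕ u2

Under associativity of h, the answer is the u's in reading order.
h(u3, u1) reduces to u3 ⊕ u1
h(h(u3, u1), u2) reduces to u3 ⊕ u1 ⊕ u2


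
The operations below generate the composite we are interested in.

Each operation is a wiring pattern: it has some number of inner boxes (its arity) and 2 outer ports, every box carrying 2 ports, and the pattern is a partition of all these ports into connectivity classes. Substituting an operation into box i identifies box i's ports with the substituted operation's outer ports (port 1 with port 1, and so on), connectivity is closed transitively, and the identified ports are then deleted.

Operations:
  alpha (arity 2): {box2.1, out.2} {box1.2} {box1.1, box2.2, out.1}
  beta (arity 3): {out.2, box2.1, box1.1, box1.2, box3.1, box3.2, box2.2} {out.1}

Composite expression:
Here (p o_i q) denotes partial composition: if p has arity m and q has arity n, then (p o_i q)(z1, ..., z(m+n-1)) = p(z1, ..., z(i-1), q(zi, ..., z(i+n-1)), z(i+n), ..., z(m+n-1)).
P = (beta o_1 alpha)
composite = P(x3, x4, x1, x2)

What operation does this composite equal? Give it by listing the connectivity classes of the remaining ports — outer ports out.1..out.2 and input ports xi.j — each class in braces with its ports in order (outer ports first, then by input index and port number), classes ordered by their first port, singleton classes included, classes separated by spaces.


{out.1} {out.2, x1.1, x1.2, x2.1, x2.2, x3.1, x4.1, x4.2} {x3.2}

Two ports join when wires chain via beta-identified ports.
the subtree at alpha composes to {out.1, x3.1, x4.2} {out.2, x4.1} {x3.2} on (x3, x4); out.j = own outer ports
the subtree at beta composes to {out.1} {out.2, x1.1, x1.2, x2.1, x2.2, x3.1, x4.1, x4.2} {x3.2} on (x3, x4, x1, x2); out.j = own outer ports


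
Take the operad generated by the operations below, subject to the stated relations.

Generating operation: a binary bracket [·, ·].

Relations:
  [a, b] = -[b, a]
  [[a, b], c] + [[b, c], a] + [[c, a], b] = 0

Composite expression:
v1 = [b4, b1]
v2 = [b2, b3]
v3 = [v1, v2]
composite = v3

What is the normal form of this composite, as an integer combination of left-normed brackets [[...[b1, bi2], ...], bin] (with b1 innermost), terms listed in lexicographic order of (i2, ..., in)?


-[[[b1, b4], b2], b3] + [[[b1, b4], b3], b2]

Expand each bracket as ab - ba; the b1-initial words give the coefficients.
Composite bracket: [[b4, b1], [b2, b3]]
Expanding via [a, b] = ab - ba: 8 signed words (2^3 = 8).
Coefficients come from the b1-initial words:
  word b1b4b2b3 has sign -1, contributing -[[[b1, b4], b2], b3]
  word b1b4b3b2 has sign +1, contributing +[[[b1, b4], b3], b2]


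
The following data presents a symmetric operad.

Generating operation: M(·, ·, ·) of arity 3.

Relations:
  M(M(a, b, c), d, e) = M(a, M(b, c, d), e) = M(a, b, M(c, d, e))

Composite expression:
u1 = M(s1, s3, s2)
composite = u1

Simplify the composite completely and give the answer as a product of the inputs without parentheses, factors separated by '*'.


The M-tree's shape is irrelevant; the s-reading-order decides.
M(s1, s3, s2) linearizes to s1 * s3 * s2

s1 * s3 * s2


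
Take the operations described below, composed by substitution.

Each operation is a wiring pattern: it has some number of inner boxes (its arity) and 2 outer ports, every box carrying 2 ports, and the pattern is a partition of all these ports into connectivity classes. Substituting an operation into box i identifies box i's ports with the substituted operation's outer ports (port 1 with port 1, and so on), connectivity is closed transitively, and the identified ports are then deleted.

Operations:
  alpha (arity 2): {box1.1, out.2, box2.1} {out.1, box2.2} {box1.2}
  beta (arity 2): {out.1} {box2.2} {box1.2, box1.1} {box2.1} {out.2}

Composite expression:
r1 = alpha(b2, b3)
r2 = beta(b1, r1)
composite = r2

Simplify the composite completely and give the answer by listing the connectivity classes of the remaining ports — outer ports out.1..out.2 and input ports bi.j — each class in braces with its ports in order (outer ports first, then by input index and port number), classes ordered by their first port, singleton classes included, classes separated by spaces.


Two ports join when wires chain via beta-identified ports.
the subtree at alpha composes to {out.1, b3.2} {out.2, b2.1, b3.1} {b2.2} on (b2, b3); out.j = own outer ports
the subtree at beta composes to {out.1} {out.2} {b1.1, b1.2} {b2.1, b3.1} {b2.2} {b3.2} on (b1, b2, b3); out.j = own outer ports

{out.1} {out.2} {b1.1, b1.2} {b2.1, b3.1} {b2.2} {b3.2}


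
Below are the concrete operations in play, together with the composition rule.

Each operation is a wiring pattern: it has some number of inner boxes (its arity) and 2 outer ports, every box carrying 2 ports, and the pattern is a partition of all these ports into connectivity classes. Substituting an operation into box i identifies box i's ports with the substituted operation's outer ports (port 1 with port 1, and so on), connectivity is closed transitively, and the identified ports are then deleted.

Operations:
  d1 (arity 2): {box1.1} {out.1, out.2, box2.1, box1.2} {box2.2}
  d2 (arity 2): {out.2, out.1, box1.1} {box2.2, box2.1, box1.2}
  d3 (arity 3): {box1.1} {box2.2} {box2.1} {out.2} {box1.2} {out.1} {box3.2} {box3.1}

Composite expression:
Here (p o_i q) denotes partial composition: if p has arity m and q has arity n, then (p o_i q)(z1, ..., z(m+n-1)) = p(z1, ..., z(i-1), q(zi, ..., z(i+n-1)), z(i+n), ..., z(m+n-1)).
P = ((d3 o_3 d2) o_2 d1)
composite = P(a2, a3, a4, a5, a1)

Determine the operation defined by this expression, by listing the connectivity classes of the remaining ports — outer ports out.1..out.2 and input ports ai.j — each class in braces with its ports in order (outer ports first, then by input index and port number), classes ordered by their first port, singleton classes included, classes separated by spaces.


{out.1} {out.2} {a1.1, a1.2, a5.2} {a2.1} {a2.2} {a3.1} {a3.2, a4.1} {a4.2} {a5.1}


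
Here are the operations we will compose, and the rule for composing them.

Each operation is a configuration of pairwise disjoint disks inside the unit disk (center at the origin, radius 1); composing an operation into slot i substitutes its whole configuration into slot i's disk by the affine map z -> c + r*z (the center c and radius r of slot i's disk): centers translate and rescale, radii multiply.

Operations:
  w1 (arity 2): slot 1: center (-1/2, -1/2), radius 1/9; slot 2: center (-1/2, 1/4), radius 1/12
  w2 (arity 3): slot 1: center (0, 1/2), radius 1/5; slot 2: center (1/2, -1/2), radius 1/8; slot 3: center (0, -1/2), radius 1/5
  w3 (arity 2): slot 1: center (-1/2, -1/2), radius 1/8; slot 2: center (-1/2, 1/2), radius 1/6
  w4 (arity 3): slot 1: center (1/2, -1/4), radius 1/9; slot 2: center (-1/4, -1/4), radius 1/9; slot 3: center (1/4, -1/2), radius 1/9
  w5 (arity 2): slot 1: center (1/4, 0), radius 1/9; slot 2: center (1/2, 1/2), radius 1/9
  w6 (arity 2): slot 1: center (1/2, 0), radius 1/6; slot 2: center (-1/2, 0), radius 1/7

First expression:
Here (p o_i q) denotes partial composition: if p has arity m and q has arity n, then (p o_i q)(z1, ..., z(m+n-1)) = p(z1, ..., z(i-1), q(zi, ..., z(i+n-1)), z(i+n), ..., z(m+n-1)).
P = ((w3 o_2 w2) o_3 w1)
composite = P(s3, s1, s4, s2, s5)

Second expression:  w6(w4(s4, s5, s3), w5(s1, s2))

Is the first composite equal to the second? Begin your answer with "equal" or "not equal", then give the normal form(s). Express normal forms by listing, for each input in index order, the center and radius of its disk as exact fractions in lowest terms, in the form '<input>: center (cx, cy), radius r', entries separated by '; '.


In normal form, the first expression is s1: center (-1/2, 7/12), radius 1/30; s2: center (-41/96, 27/64), radius 1/576; s3: center (-1/2, -1/2), radius 1/8; s4: center (-41/96, 13/32), radius 1/432; s5: center (-1/2, 5/12), radius 1/30
In normal form, the second expression is s1: center (-13/28, 0), radius 1/63; s2: center (-3/7, 1/14), radius 1/63; s3: center (13/24, -1/12), radius 1/54; s4: center (7/12, -1/24), radius 1/54; s5: center (11/24, -1/24), radius 1/54
Distinct normal forms: not equal.

not equal; the first gives s1: center (-1/2, 7/12), radius 1/30; s2: center (-41/96, 27/64), radius 1/576; s3: center (-1/2, -1/2), radius 1/8; s4: center (-41/96, 13/32), radius 1/432; s5: center (-1/2, 5/12), radius 1/30 and the second s1: center (-13/28, 0), radius 1/63; s2: center (-3/7, 1/14), radius 1/63; s3: center (13/24, -1/12), radius 1/54; s4: center (7/12, -1/24), radius 1/54; s5: center (11/24, -1/24), radius 1/54


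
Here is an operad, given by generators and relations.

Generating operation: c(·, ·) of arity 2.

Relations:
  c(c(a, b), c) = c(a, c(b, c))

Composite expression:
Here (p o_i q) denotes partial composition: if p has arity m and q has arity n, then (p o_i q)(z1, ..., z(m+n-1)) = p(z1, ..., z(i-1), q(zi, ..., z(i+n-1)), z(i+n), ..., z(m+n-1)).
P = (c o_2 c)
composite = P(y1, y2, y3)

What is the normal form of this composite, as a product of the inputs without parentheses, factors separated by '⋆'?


The c-tree's shape is irrelevant; the y-reading-order decides.
c(y2, y3) collapses to y2 ⋆ y3
c(y1, c(y2, y3)) collapses to y1 ⋆ y2 ⋆ y3

y1 ⋆ y2 ⋆ y3


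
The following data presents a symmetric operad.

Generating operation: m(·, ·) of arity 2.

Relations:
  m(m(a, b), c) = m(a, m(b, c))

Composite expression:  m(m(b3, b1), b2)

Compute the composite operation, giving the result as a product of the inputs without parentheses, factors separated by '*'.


b3 * b1 * b2

Under associativity of m, the answer is the b's in reading order.
m(b3, b1) linearizes to b3 * b1
m(m(b3, b1), b2) linearizes to b3 * b1 * b2


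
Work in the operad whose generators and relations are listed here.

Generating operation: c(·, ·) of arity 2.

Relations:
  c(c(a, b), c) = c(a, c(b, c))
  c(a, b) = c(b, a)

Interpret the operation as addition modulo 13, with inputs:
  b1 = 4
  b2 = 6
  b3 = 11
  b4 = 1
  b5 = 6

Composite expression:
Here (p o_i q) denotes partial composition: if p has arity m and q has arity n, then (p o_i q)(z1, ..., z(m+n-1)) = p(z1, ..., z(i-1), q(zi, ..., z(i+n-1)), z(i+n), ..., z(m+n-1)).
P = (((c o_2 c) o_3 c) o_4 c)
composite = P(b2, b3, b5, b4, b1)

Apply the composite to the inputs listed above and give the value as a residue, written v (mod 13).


2 (mod 13)

c(b4, b1) = 5
c(b5, c(b4, b1)) = 11
c(b3, c(b5, c(b4, b1))) = 9
c(b2, c(b3, c(b5, c(b4, b1)))) = 2


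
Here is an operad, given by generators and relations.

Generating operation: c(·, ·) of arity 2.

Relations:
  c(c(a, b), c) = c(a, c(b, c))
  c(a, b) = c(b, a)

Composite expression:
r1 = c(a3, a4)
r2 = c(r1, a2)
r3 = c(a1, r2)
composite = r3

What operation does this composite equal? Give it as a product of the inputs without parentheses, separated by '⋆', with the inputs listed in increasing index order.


a1 ⋆ a2 ⋆ a3 ⋆ a4

Both nesting and order wash out for c; what remains is which a's occur.
c(a3, a4) flattens to a3 ⋆ a4
c(c(a3, a4), a2) flattens to a3 ⋆ a4 ⋆ a2
c(a1, c(c(a3, a4), a2)) flattens to a1 ⋆ a3 ⋆ a4 ⋆ a2
the factors in increasing index order: a1 ⋆ a2 ⋆ a3 ⋆ a4


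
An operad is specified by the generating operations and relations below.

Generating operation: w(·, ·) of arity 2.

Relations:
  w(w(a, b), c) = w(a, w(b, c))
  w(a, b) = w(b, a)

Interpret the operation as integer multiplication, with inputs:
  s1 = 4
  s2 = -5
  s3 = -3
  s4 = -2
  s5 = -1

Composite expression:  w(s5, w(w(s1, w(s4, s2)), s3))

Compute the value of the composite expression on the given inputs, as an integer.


w(s4, s2) = 10
w(s1, w(s4, s2)) = 40
w(w(s1, w(s4, s2)), s3) = -120
w(s5, w(w(s1, w(s4, s2)), s3)) = 120

120


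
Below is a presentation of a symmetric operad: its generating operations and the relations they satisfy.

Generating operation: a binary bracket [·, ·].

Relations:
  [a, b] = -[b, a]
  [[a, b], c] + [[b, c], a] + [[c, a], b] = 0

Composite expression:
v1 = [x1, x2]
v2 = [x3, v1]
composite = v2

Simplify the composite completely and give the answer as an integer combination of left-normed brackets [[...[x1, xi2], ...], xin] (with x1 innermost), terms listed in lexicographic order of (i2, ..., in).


Left-normed coefficients sit on the x1-initial expansion words.
Composite bracket: [x3, [x1, x2]]
Full expansion: 4 signed words from ab - ba (2^2 = 4).
Collect the words opening with x1:
  from x1x2x3, sign -1: term -[[x1, x2], x3]

-[[x1, x2], x3]


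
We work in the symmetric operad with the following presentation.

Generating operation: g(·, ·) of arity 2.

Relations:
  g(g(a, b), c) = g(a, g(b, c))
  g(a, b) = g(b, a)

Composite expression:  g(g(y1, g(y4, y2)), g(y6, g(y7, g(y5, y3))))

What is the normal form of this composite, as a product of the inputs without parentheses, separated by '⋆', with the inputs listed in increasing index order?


y1 ⋆ y2 ⋆ y3 ⋆ y4 ⋆ y5 ⋆ y6 ⋆ y7

Shape and order are irrelevant to g; the y-input set decides.
g(y4, y2) linearizes to y4 ⋆ y2
g(y1, g(y4, y2)) linearizes to y1 ⋆ y4 ⋆ y2
g(y5, y3) linearizes to y5 ⋆ y3
g(y7, g(y5, y3)) linearizes to y7 ⋆ y5 ⋆ y3
g(y6, g(y7, g(y5, y3))) linearizes to y6 ⋆ y7 ⋆ y5 ⋆ y3
g(g(y1, g(y4, y2)), g(y6, g(y7, g(y5, y3)))) linearizes to y1 ⋆ y4 ⋆ y2 ⋆ y6 ⋆ y7 ⋆ y5 ⋆ y3
the factors in increasing index order: y1 ⋆ y2 ⋆ y3 ⋆ y4 ⋆ y5 ⋆ y6 ⋆ y7


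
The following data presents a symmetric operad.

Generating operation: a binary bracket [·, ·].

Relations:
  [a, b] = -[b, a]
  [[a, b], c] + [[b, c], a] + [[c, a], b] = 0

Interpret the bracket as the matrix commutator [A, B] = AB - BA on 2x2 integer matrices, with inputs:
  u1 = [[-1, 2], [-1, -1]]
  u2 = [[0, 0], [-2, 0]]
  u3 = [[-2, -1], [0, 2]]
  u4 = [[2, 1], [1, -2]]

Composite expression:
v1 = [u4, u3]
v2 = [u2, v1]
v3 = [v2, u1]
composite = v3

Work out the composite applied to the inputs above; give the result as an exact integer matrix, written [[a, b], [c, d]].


[u4, u3] = [[1, 0], [-4, -1]]
[u2, [u4, u3]] = [[0, 0], [-4, 0]]
[[u2, [u4, u3]], u1] = [[8, 0], [0, -8]]

[[8, 0], [0, -8]]


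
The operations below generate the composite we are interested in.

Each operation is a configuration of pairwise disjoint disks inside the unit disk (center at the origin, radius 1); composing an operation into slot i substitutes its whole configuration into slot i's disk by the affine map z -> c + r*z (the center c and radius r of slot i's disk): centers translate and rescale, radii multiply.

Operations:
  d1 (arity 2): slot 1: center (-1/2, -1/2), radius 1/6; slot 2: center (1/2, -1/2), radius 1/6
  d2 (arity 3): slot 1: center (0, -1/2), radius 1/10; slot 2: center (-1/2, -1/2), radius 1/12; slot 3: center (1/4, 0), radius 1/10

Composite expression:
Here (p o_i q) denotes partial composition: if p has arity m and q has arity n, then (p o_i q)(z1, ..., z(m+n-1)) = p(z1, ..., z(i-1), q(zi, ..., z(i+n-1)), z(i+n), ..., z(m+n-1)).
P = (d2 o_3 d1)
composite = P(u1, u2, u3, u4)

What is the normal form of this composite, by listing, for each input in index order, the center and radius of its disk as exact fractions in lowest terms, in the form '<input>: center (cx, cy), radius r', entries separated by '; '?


u1: center (0, -1/2), radius 1/10; u2: center (-1/2, -1/2), radius 1/12; u3: center (1/5, -1/20), radius 1/60; u4: center (3/10, -1/20), radius 1/60

Only the slot chain above each u matters under d2; compose those maps.
u1 passes through 1 substitution, ending at center (0, -1/2), radius 1/10
u2 passes through 1 substitution, ending at center (-1/2, -1/2), radius 1/12
u3 passes through 2 substitutions, ending at center (1/5, -1/20), radius 1/60
u4 passes through 2 substitutions, ending at center (3/10, -1/20), radius 1/60


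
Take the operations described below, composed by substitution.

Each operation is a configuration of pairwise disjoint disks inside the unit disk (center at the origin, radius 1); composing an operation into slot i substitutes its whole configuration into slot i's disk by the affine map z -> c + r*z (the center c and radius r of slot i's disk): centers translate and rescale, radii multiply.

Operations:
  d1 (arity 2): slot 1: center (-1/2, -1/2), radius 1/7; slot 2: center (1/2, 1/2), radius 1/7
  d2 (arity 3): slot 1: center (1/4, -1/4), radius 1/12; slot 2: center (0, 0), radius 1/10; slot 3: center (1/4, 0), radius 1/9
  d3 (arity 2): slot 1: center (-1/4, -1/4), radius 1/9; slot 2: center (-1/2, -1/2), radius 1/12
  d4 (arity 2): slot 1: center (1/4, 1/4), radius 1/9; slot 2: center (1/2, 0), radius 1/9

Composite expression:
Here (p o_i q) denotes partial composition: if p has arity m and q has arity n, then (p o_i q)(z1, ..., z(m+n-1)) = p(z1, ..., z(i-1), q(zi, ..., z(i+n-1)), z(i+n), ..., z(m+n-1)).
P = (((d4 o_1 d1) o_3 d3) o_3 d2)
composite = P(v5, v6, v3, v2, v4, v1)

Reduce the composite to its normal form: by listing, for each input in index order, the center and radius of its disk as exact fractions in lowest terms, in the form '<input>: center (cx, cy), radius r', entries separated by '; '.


v1: center (4/9, -1/18), radius 1/108; v2: center (17/36, -1/36), radius 1/810; v3: center (77/162, -5/162), radius 1/972; v4: center (77/162, -1/36), radius 1/729; v5: center (7/36, 7/36), radius 1/63; v6: center (11/36, 11/36), radius 1/63


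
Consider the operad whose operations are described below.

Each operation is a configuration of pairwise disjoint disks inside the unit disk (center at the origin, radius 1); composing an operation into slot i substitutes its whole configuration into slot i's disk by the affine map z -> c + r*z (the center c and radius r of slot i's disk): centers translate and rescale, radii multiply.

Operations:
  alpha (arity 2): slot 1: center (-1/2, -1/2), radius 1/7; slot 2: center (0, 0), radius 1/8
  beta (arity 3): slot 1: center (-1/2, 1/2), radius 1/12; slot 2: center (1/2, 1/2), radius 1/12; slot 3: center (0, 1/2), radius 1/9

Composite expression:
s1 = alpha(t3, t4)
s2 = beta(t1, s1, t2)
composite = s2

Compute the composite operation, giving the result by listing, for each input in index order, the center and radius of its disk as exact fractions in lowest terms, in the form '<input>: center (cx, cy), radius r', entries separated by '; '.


t1: center (-1/2, 1/2), radius 1/12; t2: center (0, 1/2), radius 1/9; t3: center (11/24, 11/24), radius 1/84; t4: center (1/2, 1/2), radius 1/96

Affine substitution under beta: radii multiply and t-centers shift.
t1 passes through 1 substitution, ending at center (-1/2, 1/2), radius 1/12
t3 passes through 2 substitutions, ending at center (11/24, 11/24), radius 1/84
t4 passes through 2 substitutions, ending at center (1/2, 1/2), radius 1/96
t2 passes through 1 substitution, ending at center (0, 1/2), radius 1/9


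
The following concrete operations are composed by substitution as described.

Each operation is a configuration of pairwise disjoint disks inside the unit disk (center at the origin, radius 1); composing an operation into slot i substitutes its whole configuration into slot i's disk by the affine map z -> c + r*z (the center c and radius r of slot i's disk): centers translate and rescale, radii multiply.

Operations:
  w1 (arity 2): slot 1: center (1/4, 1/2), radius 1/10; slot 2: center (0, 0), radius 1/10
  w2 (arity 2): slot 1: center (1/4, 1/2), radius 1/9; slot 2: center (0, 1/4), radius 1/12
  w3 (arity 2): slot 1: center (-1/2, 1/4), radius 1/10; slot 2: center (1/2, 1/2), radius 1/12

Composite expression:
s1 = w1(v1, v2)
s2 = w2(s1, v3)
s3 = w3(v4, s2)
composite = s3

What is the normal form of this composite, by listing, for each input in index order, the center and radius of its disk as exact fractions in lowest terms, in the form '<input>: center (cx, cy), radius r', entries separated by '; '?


v1: center (113/216, 59/108), radius 1/1080; v2: center (25/48, 13/24), radius 1/1080; v3: center (1/2, 25/48), radius 1/144; v4: center (-1/2, 1/4), radius 1/10

Below w3, radii multiply path by path; the v-disk centers shift.
v4: after 1 affine step, its disk has center (-1/2, 1/4), radius 1/10
v1: after 3 affine steps, its disk has center (113/216, 59/108), radius 1/1080
v2: after 3 affine steps, its disk has center (25/48, 13/24), radius 1/1080
v3: after 2 affine steps, its disk has center (1/2, 25/48), radius 1/144


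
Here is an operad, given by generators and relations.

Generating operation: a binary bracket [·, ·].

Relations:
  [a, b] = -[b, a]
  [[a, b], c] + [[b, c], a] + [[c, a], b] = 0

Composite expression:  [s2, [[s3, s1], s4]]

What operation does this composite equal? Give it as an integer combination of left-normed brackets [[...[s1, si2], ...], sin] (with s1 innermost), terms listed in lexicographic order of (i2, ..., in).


Expand each bracket as ab - ba; the s1-initial words give the coefficients.
Composite bracket: [s2, [[s3, s1], s4]]
Expanding via [a, b] = ab - ba: 8 signed words (2^3 = 8).
Collect the words opening with s1:
  s1s3s4s2 appears with sign +1, giving the term +[[[s1, s3], s4], s2]

[[[s1, s3], s4], s2]
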